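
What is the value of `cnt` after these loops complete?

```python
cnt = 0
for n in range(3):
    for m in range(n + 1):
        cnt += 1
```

Triangle: 1 + 2 + ... + 3
`cnt` takes the values: 0 → 1 → 2 → 3 → 4 → 5 → 6

Answer: 6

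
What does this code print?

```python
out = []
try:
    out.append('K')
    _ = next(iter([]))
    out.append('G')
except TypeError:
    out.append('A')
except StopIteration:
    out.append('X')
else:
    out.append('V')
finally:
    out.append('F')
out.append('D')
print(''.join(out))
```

Execution trace: 'K' (try body) → 'X' (except StopIteration) → 'F' (finally) → 'D' (after the try/except). Output: KXFD

Answer: KXFD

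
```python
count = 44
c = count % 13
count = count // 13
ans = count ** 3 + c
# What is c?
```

Trace:
`count = 44` → count = 44
`c = count % 13` → c = 5
`count = count // 13` → count = 3
`ans = count ** 3 + c` → ans = 32
So c = 5

Answer: 5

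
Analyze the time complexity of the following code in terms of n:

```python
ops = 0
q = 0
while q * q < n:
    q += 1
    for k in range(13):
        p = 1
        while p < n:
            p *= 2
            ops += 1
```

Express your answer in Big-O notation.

Each loop level contributes: √n × 1 × log n. Multiplying the contributions gives O(√n log n).

Answer: O(√n log n)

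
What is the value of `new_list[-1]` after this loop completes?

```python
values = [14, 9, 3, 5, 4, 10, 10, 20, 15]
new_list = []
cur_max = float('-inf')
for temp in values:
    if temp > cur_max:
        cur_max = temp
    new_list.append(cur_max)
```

Running max ends at 20
`new_list` takes the values: [] → [14] → [14, 14] → [14, 14, 14] → [14, 14, 14, 14] → [14, 14, 14, 14, 14] → [14, 14, 14, 14, 14, 14] → [14, 14, 14, 14, 14, 14, 14] → [14, 14, 14, 14, 14, 14, 14, 20] → [14, 14, 14, 14, 14, 14, 14, 20, 20]
So `new_list[-1]` = 20

Answer: 20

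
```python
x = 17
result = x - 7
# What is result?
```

Trace:
`x = 17` → x = 17
`result = x - 7` → result = 10
So result = 10

Answer: 10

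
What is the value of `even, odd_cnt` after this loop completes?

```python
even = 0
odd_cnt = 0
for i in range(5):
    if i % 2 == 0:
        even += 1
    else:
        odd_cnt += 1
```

Count evens and odds in range(5)
`even, odd_cnt` takes the values: (0, 0) → (1, 0) → (1, 1) → (2, 1) → (2, 2) → (3, 2)

Answer: 3, 2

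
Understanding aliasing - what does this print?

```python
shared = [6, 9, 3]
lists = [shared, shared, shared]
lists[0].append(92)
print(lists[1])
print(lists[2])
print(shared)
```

Key concept: list of same reference.
Step by step:
`shared = [6, 9, 3]` → shared = [6, 9, 3]
`lists = [shared, shared, shared]` → lists = [[6, 9, 3], [6, 9, 3], [6, 9, 3]]
`lists[0].append(92)` → shared = [6, 9, 3, 92]; lists = [[6, 9, 3, 92], [6, 9, 3, 92], [6, 9, 3, 92]]
`print(lists[1])` → prints [6, 9, 3, 92]
`print(lists[2])` → prints [6, 9, 3, 92]
`print(shared)` → prints [6, 9, 3, 92]

Answer:
[6, 9, 3, 92]
[6, 9, 3, 92]
[6, 9, 3, 92]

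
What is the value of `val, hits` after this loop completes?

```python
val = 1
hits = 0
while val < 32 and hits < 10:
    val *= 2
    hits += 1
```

Double until >= 32 or 10 iterations
`val, hits` takes the values: (1, 0) → (2, 0) → (2, 1) → (4, 1) → (4, 2) → (8, 2) → (8, 3) → (16, 3) → (16, 4) → (32, 4) → (32, 5)

Answer: 32, 5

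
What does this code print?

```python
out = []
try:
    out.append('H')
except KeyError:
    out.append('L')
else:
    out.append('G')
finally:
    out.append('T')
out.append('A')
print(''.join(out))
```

Execution trace: 'H' (try body, no exception) → 'G' (else) → 'T' (finally) → 'A' (after the try/except). Output: HGTA

Answer: HGTA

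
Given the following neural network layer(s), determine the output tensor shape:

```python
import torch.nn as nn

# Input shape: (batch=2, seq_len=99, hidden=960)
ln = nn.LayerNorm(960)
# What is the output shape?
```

Input: (2, 99, 960) -> Output: (2, 99, 960)

Answer: (2, 99, 960)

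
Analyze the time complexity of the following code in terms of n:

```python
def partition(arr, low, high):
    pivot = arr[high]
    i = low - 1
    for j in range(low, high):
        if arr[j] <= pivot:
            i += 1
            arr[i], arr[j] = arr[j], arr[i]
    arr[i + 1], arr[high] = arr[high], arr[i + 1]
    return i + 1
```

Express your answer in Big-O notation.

This is Lomuto partition (single pass over [low, high), where n = high - low). Time complexity: O(n).

Answer: O(n)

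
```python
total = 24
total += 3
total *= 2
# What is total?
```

Trace:
`total = 24` → total = 24
`total += 3` → total = 27
`total *= 2` → total = 54
So total = 54

Answer: 54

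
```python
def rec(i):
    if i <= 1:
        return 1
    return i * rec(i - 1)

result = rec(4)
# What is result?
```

rec(4) = 4 * 3 * 2 * 1 = 24

Answer: 24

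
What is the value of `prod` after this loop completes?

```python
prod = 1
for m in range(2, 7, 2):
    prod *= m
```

Product of even numbers 2 to 6
`prod` takes the values: 1 → 2 → 8 → 48

Answer: 48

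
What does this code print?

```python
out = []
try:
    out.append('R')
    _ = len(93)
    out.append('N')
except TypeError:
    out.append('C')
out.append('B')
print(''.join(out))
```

Execution trace: 'R' (try body) → 'C' (except TypeError) → 'B' (after the try/except). Output: RCB

Answer: RCB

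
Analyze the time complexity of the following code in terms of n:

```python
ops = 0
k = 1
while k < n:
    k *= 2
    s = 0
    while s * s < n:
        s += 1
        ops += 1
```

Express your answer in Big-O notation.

Each loop level contributes: log n × √n. Multiplying the contributions gives O(√n log n).

Answer: O(√n log n)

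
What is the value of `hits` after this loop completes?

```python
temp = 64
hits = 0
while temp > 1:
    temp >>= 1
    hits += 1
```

Count right shifts until 1
`hits` takes the values: 0 → 1 → 2 → 3 → 4 → 5 → 6

Answer: 6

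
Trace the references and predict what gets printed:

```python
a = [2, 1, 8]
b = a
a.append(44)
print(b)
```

Key concept: basic list aliasing.
Step by step:
`a = [2, 1, 8]` → a = [2, 1, 8]
`b = a` → b = [2, 1, 8] (same object as a)
`a.append(44)` → a = [2, 1, 8, 44] (same object as b); b = [2, 1, 8, 44] (same object as a)
`print(b)` → prints [2, 1, 8, 44]

Answer: [2, 1, 8, 44]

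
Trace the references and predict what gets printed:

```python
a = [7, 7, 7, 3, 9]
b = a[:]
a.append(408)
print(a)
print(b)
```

Key concept: slice [:] creates copy.
Step by step:
`a = [7, 7, 7, 3, 9]` → a = [7, 7, 7, 3, 9]
`b = a[:]` → b = [7, 7, 7, 3, 9]
`a.append(408)` → a = [7, 7, 7, 3, 9, 408]
`print(a)` → prints [7, 7, 7, 3, 9, 408]
`print(b)` → prints [7, 7, 7, 3, 9]

Answer:
[7, 7, 7, 3, 9, 408]
[7, 7, 7, 3, 9]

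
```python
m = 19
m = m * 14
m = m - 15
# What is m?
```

Trace:
`m = 19` → m = 19
`m = m * 14` → m = 266
`m = m - 15` → m = 251
So m = 251

Answer: 251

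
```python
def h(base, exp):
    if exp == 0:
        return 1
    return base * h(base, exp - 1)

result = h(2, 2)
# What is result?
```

h(2, 2) = 2 * 2 = 4

Answer: 4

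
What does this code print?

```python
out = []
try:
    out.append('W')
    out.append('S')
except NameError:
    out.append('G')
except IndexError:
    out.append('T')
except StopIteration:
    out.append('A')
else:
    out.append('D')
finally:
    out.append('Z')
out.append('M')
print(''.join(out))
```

Execution trace: 'W' (try body) → 'S' (try body, no exception) → 'D' (else) → 'Z' (finally) → 'M' (after the try/except). Output: WSDZM

Answer: WSDZM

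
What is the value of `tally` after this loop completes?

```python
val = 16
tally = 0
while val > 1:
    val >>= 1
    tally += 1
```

Count right shifts until 1
`tally` takes the values: 0 → 1 → 2 → 3 → 4

Answer: 4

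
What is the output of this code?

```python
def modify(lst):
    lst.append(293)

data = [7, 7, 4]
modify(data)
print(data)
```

Key concept: function modifies passed list.
Step by step:
`data = [7, 7, 4]` → data = [7, 7, 4]
`modify(data)` → data = [7, 7, 4, 293]
`print(data)` → prints [7, 7, 4, 293]

Answer: [7, 7, 4, 293]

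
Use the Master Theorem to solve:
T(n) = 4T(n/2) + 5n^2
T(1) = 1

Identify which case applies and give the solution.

a=4, b=2, f(n)=5n^2. log_2(4) = 2. Since c=2 = 2, Case 2 applies: T(n) = Θ(n^log_b(a) · log n) = O(n^2 log n).

Answer: O(n^2 log n) - Case 2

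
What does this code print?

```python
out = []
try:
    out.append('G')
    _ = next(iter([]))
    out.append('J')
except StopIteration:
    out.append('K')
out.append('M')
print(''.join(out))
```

Execution trace: 'G' (try body) → 'K' (except StopIteration) → 'M' (after the try/except). Output: GKM

Answer: GKM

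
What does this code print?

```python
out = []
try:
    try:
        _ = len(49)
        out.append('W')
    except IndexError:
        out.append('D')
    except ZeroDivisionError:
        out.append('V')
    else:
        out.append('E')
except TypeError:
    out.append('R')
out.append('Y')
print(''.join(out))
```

Execution trace: 'R' (outer except TypeError) → 'Y' (after the try/except). Output: RY

Answer: RY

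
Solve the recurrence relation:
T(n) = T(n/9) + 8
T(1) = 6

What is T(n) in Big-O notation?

Each step divides n by 9 and adds 8. After log_9(n) steps we reach T(1)=6. So T(n) = 8·log_9(n) + 6 = O(log n).

Answer: O(log n)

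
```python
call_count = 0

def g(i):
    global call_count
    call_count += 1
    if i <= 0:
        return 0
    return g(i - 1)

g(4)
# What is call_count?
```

Linear recursion stepping by 1: 5 calls from i=4 down to ≤0.

Answer: 5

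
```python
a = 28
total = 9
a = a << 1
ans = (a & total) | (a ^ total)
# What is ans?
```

Trace:
`a = 28` → a = 28
`total = 9` → total = 9
`a = a << 1` → a = 56
`ans = (a & total) | (a ^ total)` → ans = 57
So ans = 57

Answer: 57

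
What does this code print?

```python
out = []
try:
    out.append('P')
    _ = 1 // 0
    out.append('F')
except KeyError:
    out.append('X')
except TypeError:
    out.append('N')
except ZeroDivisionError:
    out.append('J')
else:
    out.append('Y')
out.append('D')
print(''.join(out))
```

Execution trace: 'P' (try body) → 'J' (except ZeroDivisionError) → 'D' (after the try/except). Output: PJD

Answer: PJD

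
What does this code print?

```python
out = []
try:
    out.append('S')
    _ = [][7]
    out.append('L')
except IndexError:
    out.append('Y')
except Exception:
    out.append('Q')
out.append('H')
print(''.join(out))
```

Execution trace: 'S' (try body) → 'Y' (except IndexError) → 'H' (after the try/except). Output: SYH

Answer: SYH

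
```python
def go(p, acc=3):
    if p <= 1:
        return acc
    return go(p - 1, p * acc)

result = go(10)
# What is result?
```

Accumulator trace (n, acc): (10, 3) -> (9, 30) -> (8, 270) -> (7, 2160) -> (6, 15120) -> (5, 90720) -> (4, 453600) -> (3, 1814400) -> (2, 5443200) -> (1, 10886400) -> return 10886400

Answer: 10886400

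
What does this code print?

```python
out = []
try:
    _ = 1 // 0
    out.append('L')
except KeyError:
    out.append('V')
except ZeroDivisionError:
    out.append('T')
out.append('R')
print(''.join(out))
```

Execution trace: 'T' (except ZeroDivisionError) → 'R' (after the try/except). Output: TR

Answer: TR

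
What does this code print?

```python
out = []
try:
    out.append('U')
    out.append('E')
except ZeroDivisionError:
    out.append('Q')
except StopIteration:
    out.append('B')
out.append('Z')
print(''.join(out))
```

Execution trace: 'U' (try body) → 'E' (try body, no exception) → 'Z' (after the try/except). Output: UEZ

Answer: UEZ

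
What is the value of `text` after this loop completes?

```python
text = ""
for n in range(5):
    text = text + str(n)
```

Concatenate digits 0 to 4
`text` takes the values: "" → "0" → "01" → "012" → "0123" → "01234"

Answer: "01234"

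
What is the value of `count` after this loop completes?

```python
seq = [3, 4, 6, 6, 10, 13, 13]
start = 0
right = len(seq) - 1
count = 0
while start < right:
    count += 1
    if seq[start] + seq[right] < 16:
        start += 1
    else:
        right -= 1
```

Steps to find pair summing to 16
`count` takes the values: 0 → 1 → 2 → 3 → 4 → 5 → 6

Answer: 6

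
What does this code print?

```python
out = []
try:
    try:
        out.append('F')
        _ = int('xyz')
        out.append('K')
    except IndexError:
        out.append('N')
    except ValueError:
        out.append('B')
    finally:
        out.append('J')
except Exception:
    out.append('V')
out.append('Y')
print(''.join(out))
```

Execution trace: 'F' (inner try body) → 'B' (inner except ValueError) → 'J' (inner finally) → 'Y' (after the try/except). Output: FBJY

Answer: FBJY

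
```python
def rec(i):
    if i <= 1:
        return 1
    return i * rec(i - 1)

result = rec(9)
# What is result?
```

rec(9) = 9 * 8 * 7 * 6 * 5 * 4 * 3 * 2 * 1 = 362880

Answer: 362880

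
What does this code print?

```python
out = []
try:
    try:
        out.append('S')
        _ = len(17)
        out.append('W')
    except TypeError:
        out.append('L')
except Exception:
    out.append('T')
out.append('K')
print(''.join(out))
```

Execution trace: 'S' (inner try body) → 'L' (inner except TypeError) → 'K' (after the try/except). Output: SLK

Answer: SLK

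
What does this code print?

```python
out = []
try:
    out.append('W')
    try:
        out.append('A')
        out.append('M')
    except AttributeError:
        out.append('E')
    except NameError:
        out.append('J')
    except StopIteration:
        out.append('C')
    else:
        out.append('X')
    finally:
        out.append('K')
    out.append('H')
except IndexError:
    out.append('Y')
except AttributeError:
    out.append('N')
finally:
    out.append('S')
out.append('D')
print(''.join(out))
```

Execution trace: 'W' (try body) → 'A' (inner try body) → 'M' (inner try body, no exception) → 'X' (inner else) → 'K' (inner finally) → 'H' (try body, no exception) → 'S' (finally) → 'D' (after the try/except). Output: WAMXKHSD

Answer: WAMXKHSD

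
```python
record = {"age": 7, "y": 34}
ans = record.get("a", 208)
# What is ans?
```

Trace:
`record = {"age": 7, "y": 34}` → record = {'age': 7, 'y': 34}
`ans = record.get("a", 208)` → ans = 208
So ans = 208

Answer: 208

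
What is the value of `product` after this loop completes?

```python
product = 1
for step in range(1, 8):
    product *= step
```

7! = 5040
`product` takes the values: 1 → 2 → 6 → 24 → 120 → 720 → 5040

Answer: 5040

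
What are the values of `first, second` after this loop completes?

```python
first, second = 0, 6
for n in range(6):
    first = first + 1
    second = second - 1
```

first goes 0→6, second goes 6→0
`first, second` takes the values: (0, 6) → (1, 6) → (1, 5) → (2, 5) → (2, 4) → (3, 4) → (3, 3) → (4, 3) → (4, 2) → (5, 2) → (5, 1) → (6, 1) → (6, 0)

Answer: 6, 0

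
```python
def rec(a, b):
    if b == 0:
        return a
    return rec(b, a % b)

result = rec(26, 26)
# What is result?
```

rec(26, 26) -> rec(26, 0) -> 26

Answer: 26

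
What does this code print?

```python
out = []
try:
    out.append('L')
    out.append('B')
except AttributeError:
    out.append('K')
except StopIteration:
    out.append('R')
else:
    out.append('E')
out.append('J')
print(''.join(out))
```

Execution trace: 'L' (try body) → 'B' (try body, no exception) → 'E' (else) → 'J' (after the try/except). Output: LBEJ

Answer: LBEJ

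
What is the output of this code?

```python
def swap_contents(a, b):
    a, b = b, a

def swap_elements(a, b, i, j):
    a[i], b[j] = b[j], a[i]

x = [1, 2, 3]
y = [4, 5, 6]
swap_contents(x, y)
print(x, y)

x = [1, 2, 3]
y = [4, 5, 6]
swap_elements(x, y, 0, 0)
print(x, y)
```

Key concept: parameter rebinding vs mutation.
Step by step:
`x = [1, 2, 3]` → x = [1, 2, 3]
`y = [4, 5, 6]` → y = [4, 5, 6]
`swap_contents(x, y)` → no visible change to tracked variables
`print(x, y)` → prints [1, 2, 3] [4, 5, 6]
`x = [1, 2, 3]` → x = [1, 2, 3]
`y = [4, 5, 6]` → y = [4, 5, 6]
`swap_elements(x, y, 0, 0)` → x = [4, 2, 3]; y = [1, 5, 6]
`print(x, y)` → prints [4, 2, 3] [1, 5, 6]

Answer:
[1, 2, 3] [4, 5, 6]
[4, 2, 3] [1, 5, 6]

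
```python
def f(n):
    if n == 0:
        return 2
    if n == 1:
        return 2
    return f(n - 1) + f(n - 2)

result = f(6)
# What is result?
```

Build up from base cases: f(0)=2, f(1)=2, f(2)=4, f(3)=6, f(4)=10, f(5)=16, f(6)=26

Answer: 26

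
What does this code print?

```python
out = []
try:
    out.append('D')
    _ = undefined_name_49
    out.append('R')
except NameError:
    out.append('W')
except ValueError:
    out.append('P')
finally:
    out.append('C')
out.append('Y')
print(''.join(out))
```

Execution trace: 'D' (try body) → 'W' (except NameError) → 'C' (finally) → 'Y' (after the try/except). Output: DWCY

Answer: DWCY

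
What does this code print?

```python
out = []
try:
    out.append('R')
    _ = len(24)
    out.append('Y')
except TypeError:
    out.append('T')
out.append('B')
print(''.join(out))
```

Execution trace: 'R' (try body) → 'T' (except TypeError) → 'B' (after the try/except). Output: RTB

Answer: RTB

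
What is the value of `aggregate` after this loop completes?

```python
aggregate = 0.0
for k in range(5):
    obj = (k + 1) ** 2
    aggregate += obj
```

Sum of squared losses 1² + 2² + ... + 5²
`aggregate` takes the values: 0.0 → 1.0 → 5.0 → 14.0 → 30.0 → 55.0

Answer: 55.0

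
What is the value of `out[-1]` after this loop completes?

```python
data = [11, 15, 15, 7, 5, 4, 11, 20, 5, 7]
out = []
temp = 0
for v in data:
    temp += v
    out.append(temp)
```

Cumulative sum ends at 100
`out` takes the values: [] → [11] → [11, 26] → [11, 26, 41] → [11, 26, 41, 48] → [11, 26, 41, 48, 53] → [11, 26, 41, 48, 53, 57] → [11, 26, 41, 48, 53, 57, 68] → [11, 26, 41, 48, 53, 57, 68, 88] → [11, 26, 41, 48, 53, 57, 68, 88, 93] → [11, 26, 41, 48, 53, 57, 68, 88, 93, 100]
So `out[-1]` = 100

Answer: 100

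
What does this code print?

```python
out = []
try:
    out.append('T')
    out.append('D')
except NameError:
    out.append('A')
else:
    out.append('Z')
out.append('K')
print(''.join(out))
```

Execution trace: 'T' (try body) → 'D' (try body, no exception) → 'Z' (else) → 'K' (after the try/except). Output: TDZK

Answer: TDZK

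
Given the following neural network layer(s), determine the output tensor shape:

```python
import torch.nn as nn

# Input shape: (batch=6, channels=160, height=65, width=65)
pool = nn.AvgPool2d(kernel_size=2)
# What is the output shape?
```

Input: (6, 160, 65, 65) -> Output: (6, 160, 32, 32)

Answer: (6, 160, 32, 32)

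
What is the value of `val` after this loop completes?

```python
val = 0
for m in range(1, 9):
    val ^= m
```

XOR of 1 to 8
`val` takes the values: 0 → 1 → 3 → 0 → 4 → 1 → 7 → 0 → 8

Answer: 8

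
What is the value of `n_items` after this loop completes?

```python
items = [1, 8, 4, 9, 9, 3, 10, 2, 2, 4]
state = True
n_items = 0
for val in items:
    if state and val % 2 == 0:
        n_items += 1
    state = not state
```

Count even values at even positions
`n_items` takes the values: 0 → 1 → 2 → 3

Answer: 3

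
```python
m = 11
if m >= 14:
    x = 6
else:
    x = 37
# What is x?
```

Trace:
`m = 11` → m = 11
`if m >= 14: ...` → m >= 14 is False, take else branch → x = 37
So x = 37

Answer: 37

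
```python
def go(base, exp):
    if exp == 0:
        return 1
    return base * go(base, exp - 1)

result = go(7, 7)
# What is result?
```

go(7, 7) = 7 * 7 * 7 * 7 * 7 * 7 * 7 = 823543

Answer: 823543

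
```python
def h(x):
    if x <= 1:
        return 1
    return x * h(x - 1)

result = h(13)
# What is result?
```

h(13) = 13 * 12 * 11 * 10 * 9 * 8 * 7 * 6 * 5 * 4 * 3 * 2 * 1 = 6227020800

Answer: 6227020800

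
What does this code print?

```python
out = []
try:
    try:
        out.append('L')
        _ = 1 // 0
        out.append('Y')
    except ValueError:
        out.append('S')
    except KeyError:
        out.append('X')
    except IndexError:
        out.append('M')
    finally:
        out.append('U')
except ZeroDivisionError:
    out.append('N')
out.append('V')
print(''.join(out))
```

Execution trace: 'L' (try body) → 'U' (finally) → 'N' (outer except ZeroDivisionError) → 'V' (after the try/except). Output: LUNV

Answer: LUNV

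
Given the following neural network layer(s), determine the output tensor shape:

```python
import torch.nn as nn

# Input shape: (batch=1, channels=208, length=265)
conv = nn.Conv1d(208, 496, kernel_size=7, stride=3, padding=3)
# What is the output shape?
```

Input: (1, 208, 265) -> Output: (1, 496, 89)

Answer: (1, 496, 89)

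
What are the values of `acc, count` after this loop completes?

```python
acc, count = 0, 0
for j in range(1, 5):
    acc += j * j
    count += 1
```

Sum of squares and count
`acc, count` takes the values: (0, 0) → (1, 0) → (1, 1) → (5, 1) → (5, 2) → (14, 2) → (14, 3) → (30, 3) → (30, 4)

Answer: 30, 4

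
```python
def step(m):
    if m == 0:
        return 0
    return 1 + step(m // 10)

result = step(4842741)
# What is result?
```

Count of digits of 4842741: 7

Answer: 7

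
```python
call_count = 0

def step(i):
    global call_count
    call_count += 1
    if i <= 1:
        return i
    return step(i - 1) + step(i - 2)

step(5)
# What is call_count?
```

Calls(i) = 1 + Calls(i-1) + Calls(i-2); Calls(0)=Calls(1)=1. For i=5 this gives 15.

Answer: 15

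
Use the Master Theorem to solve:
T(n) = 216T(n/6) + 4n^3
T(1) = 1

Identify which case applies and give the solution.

a=216, b=6, f(n)=4n^3. log_6(216) = 3. Since c=3 = 3, Case 2 applies: T(n) = Θ(n^log_b(a) · log n) = O(n^3 log n).

Answer: O(n^3 log n) - Case 2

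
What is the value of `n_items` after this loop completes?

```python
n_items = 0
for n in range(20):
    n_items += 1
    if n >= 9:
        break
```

Loop breaks when n reaches 9, n_items is 10
`n_items` takes the values: 0 → 1 → 2 → 3 → 4 → 5 → 6 → 7 → 8 → 9 → 10

Answer: 10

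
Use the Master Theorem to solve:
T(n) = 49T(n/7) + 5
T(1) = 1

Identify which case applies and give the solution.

a=49, b=7, f(n)=5. log_7(49) = 2. Since c=0 < 2, Case 1 applies: T(n) = Θ(n^log_b(a)) = O(n^2).

Answer: O(n^2) - Case 1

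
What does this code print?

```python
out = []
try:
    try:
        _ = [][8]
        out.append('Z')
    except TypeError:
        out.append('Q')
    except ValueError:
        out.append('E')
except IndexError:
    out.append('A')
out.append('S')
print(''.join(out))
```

Execution trace: 'A' (outer except IndexError) → 'S' (after the try/except). Output: AS

Answer: AS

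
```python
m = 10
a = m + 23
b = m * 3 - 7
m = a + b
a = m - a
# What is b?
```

Trace:
`m = 10` → m = 10
`a = m + 23` → a = 33
`b = m * 3 - 7` → b = 23
`m = a + b` → m = 56
`a = m - a` → a = 23
So b = 23

Answer: 23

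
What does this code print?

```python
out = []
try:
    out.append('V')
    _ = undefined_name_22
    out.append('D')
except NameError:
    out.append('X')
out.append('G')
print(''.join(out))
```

Execution trace: 'V' (try body) → 'X' (except NameError) → 'G' (after the try/except). Output: VXG

Answer: VXG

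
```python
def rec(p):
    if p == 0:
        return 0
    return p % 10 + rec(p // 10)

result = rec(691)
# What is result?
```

Sum of digits of 691: 1 + 9 + 6 = 16

Answer: 16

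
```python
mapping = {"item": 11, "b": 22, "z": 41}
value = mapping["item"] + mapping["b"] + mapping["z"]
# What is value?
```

Trace:
`mapping = {"item": 11, "b": 22, "z": 41}` → mapping = {'item': 11, 'b': 22, 'z': 41}
`value = mapping["item"] + mapping["b"] + mapping["z"]` → value = 74
So value = 74

Answer: 74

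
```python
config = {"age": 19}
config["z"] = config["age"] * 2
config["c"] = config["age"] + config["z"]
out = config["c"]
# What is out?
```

Trace:
`config = {"age": 19}` → config = {'age': 19}
`config["z"] = config["age"] * 2` → config = {'age': 19, 'z': 38}
`config["c"] = config["age"] + config["z"]` → config = {'age': 19, 'z': 38, 'c': 57}
`out = config["c"]` → out = 57
So out = 57

Answer: 57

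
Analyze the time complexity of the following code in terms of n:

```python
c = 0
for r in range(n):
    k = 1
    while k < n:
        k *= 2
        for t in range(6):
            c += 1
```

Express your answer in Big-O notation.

Each loop level contributes: n × log n × 1. Multiplying the contributions gives O(n log n).

Answer: O(n log n)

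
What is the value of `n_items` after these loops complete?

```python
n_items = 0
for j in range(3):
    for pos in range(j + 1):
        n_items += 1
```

Triangle: 1 + 2 + ... + 3
`n_items` takes the values: 0 → 1 → 2 → 3 → 4 → 5 → 6

Answer: 6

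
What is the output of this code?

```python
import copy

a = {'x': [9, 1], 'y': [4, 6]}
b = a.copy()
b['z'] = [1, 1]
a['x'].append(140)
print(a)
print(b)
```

Key concept: shallow copy of dict with mutable values.
Step by step:
`a = {'x': [9, 1], 'y': [4, 6]}` → a = {'x': [9, 1], 'y': [4, 6]}
`b = a.copy()` → b = {'x': [9, 1], 'y': [4, 6]}
`b['z'] = [1, 1]` → b = {'x': [9, 1], 'y': [4, 6], 'z': [1, 1]}
`a['x'].append(140)` → a = {'x': [9, 1, 140], 'y': [4, 6]}; b = {'x': [9, 1, 140], 'y': [4, 6], 'z': [1, 1]}
`print(a)` → prints {'x': [9, 1, 140], 'y': [4, 6]}
`print(b)` → prints {'x': [9, 1, 140], 'y': [4, 6], 'z': [1, 1]}

Answer:
{'x': [9, 1, 140], 'y': [4, 6]}
{'x': [9, 1, 140], 'y': [4, 6], 'z': [1, 1]}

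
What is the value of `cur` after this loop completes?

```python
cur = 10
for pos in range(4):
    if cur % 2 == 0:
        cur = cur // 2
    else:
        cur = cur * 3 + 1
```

Collatz-style transformation from 10
`cur` takes the values: 10 → 5 → 16 → 8 → 4

Answer: 4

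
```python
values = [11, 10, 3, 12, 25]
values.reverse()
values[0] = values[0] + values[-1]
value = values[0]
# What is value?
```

Trace:
`values = [11, 10, 3, 12, 25]` → values = [11, 10, 3, 12, 25]
`values.reverse()` → values = [25, 12, 3, 10, 11]
`values[0] = values[0] + values[-1]` → values = [36, 12, 3, 10, 11]
`value = values[0]` → value = 36
So value = 36

Answer: 36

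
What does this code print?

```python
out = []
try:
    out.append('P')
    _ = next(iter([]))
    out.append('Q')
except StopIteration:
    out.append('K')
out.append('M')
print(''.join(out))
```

Execution trace: 'P' (try body) → 'K' (except StopIteration) → 'M' (after the try/except). Output: PKM

Answer: PKM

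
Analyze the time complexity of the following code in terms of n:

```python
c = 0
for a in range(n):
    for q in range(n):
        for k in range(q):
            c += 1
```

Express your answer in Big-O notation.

Each loop level contributes: n × n × n. Multiplying the contributions gives O(n^3).

Answer: O(n^3)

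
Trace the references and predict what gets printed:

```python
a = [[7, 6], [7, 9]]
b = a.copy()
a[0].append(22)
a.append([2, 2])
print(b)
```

Key concept: shallow copy with nested lists.
Step by step:
`a = [[7, 6], [7, 9]]` → a = [[7, 6], [7, 9]]
`b = a.copy()` → b = [[7, 6], [7, 9]]
`a[0].append(22)` → a = [[7, 6, 22], [7, 9]]; b = [[7, 6, 22], [7, 9]]
`a.append([2, 2])` → a = [[7, 6, 22], [7, 9], [2, 2]]
`print(b)` → prints [[7, 6, 22], [7, 9]]

Answer: [[7, 6, 22], [7, 9]]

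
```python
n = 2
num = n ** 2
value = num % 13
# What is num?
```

Trace:
`n = 2` → n = 2
`num = n ** 2` → num = 4
`value = num % 13` → value = 4
So num = 4

Answer: 4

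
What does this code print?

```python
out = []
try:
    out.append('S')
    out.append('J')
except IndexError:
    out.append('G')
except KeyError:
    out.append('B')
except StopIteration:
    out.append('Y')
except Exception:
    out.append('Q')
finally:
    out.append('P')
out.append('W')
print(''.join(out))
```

Execution trace: 'S' (try body) → 'J' (try body, no exception) → 'P' (finally) → 'W' (after the try/except). Output: SJPW

Answer: SJPW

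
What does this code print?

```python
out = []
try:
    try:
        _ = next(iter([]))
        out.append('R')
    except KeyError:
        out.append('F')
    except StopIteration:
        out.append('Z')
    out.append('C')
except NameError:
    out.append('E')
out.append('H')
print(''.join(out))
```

Execution trace: 'Z' (inner except StopIteration) → 'C' (try body, no exception) → 'H' (after the try/except). Output: ZCH

Answer: ZCH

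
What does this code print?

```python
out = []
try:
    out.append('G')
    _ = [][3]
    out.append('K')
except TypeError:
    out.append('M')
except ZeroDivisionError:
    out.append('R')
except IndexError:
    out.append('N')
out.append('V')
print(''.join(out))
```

Execution trace: 'G' (try body) → 'N' (except IndexError) → 'V' (after the try/except). Output: GNV

Answer: GNV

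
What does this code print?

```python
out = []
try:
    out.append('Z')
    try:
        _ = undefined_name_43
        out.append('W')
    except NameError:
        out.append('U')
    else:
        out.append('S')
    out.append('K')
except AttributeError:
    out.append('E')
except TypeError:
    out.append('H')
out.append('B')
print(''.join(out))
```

Execution trace: 'Z' (try body) → 'U' (inner except NameError) → 'K' (try body, no exception) → 'B' (after the try/except). Output: ZUKB

Answer: ZUKB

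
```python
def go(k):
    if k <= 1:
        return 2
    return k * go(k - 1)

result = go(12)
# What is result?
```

go(12) = 12 * 11 * 10 * 9 * 8 * 7 * 6 * 5 * 4 * 3 * 2 * 2 = 958003200

Answer: 958003200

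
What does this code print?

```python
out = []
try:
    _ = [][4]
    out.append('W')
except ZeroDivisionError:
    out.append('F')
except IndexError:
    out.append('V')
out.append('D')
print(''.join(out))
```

Execution trace: 'V' (except IndexError) → 'D' (after the try/except). Output: VD

Answer: VD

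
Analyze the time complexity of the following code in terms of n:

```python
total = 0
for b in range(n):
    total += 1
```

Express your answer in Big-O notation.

Each loop level contributes: n. Multiplying the contributions gives O(n).

Answer: O(n)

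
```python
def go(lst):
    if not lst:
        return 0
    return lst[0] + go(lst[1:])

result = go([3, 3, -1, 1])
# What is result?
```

3 + 3 + (-1) + 1 + 0 = 6

Answer: 6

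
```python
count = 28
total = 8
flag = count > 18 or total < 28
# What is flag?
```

Trace:
`count = 28` → count = 28
`total = 8` → total = 8
`flag = count > 18 or total < 28` → flag = True
So flag = True

Answer: True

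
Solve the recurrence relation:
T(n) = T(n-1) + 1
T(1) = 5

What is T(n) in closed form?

Unrolling: T(n) = T(1) + 1·(n-1) = 5 + 1(n-1) = n + 4.

Answer: T(n) = n + 4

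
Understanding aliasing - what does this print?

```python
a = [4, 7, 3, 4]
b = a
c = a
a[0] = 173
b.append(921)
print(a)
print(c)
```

Key concept: multiple aliases.
Step by step:
`a = [4, 7, 3, 4]` → a = [4, 7, 3, 4]
`b = a` → b = [4, 7, 3, 4] (same object as a)
`c = a` → c = [4, 7, 3, 4] (same object as a, b)
`a[0] = 173` → a = [173, 7, 3, 4] (same object as b, c); b = [173, 7, 3, 4] (same object as a, c); c = [173, 7, 3, 4] (same object as a, b)
`b.append(921)` → a = [173, 7, 3, 4, 921] (same object as b, c); b = [173, 7, 3, 4, 921] (same object as a, c); c = [173, 7, 3, 4, 921] (same object as a, b)
`print(a)` → prints [173, 7, 3, 4, 921]
`print(c)` → prints [173, 7, 3, 4, 921]

Answer:
[173, 7, 3, 4, 921]
[173, 7, 3, 4, 921]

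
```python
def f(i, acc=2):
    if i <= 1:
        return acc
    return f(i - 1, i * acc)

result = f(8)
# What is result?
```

Accumulator trace (n, acc): (8, 2) -> (7, 16) -> (6, 112) -> (5, 672) -> (4, 3360) -> (3, 13440) -> (2, 40320) -> (1, 80640) -> return 80640

Answer: 80640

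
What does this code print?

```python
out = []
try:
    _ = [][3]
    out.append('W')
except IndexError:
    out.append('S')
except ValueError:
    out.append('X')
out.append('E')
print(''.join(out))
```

Execution trace: 'S' (except IndexError) → 'E' (after the try/except). Output: SE

Answer: SE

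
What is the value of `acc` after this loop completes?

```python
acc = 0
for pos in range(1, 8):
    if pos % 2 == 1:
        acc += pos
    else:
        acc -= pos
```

Add odd, subtract even
`acc` takes the values: 0 → 1 → -1 → 2 → -2 → 3 → -3 → 4

Answer: 4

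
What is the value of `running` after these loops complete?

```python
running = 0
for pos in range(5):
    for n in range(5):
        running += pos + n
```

Sum of all pos+n for pos,n in 5x5
`running` takes the values: 0 → 1 → 3 → 6 → 10 → 11 → 13 → 16 → 20 → 25 → 27 → 30 → 34 → 39 → 45 → 48 → 52 → 57 → 63 → 70 → 74 → 79 → 85 → 92 → 100

Answer: 100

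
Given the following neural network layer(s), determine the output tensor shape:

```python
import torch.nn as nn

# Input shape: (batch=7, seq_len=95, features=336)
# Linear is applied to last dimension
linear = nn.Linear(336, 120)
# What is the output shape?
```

Input: (7, 95, 336) -> Output: (7, 95, 120)

Answer: (7, 95, 120)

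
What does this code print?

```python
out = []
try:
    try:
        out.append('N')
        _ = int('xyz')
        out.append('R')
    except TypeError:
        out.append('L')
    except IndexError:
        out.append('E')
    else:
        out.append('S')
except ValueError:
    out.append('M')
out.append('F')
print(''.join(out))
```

Execution trace: 'N' (try body) → 'M' (outer except ValueError) → 'F' (after the try/except). Output: NMF

Answer: NMF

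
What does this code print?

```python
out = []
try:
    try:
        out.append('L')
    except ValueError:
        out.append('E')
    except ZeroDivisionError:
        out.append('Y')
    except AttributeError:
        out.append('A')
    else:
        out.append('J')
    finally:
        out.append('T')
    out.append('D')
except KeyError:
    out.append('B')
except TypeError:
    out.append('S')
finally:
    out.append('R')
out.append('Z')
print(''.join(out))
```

Execution trace: 'L' (inner try body, no exception) → 'J' (inner else) → 'T' (inner finally) → 'D' (try body, no exception) → 'R' (finally) → 'Z' (after the try/except). Output: LJTDRZ

Answer: LJTDRZ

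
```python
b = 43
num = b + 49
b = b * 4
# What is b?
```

Trace:
`b = 43` → b = 43
`num = b + 49` → num = 92
`b = b * 4` → b = 172
So b = 172

Answer: 172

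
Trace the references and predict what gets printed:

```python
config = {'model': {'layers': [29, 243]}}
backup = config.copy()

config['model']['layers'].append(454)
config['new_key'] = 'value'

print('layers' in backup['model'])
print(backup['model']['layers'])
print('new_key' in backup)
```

Key concept: shallow copy gotcha with nested dict.
Step by step:
`config = {'model': {'layers': [29, 243]}}` → config = {'model': {'layers': [29, 243]}}
`backup = config.copy()` → backup = {'model': {'layers': [29, 243]}}
`config['model']['layers'].append(454)` → config = {'model': {'layers': [29, 243, 454]}}; backup = {'model': {'layers': [29, 243, 454]}}
`config['new_key'] = 'value'` → config = {'model': {'layers': [29, 243, 454]}, 'new_key': 'value'}
`print('layers' in backup['model'])` → prints True
`print(backup['model']['layers'])` → prints [29, 243, 454]
`print('new_key' in backup)` → prints False

Answer:
True
[29, 243, 454]
False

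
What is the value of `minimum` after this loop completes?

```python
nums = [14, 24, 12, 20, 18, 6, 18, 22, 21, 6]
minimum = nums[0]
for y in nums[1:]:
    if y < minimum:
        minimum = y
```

Minimum of [14, 24, 12, 20, 18, 6, 18, 22, 21, 6]
`minimum` takes the values: 14 → 12 → 6

Answer: 6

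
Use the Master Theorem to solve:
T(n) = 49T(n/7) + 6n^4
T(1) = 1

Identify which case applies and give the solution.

a=49, b=7, f(n)=6n^4. log_7(49) = 2. Since c=4 > 2 and the regularity condition holds (49(n/7)^4 = (49/7^4)n^4 with 49/7^4 < 1), Case 3 applies: T(n) = Θ(f(n)) = O(n^4).

Answer: O(n^4) - Case 3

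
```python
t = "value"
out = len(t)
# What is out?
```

Trace:
`t = "value"` → t = 'value'
`out = len(t)` → out = 5
So out = 5

Answer: 5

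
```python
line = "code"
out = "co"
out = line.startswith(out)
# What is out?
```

Trace:
`line = "code"` → line = 'code'
`out = "co"` → out = 'co'
`out = line.startswith(out)` → out = True
So out = True

Answer: True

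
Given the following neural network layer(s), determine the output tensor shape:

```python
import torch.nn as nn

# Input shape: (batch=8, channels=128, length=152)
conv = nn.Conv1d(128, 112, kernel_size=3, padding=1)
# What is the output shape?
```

Input: (8, 128, 152) -> Output: (8, 112, 152)

Answer: (8, 112, 152)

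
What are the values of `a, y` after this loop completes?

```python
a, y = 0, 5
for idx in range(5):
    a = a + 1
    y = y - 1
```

a goes 0→5, y goes 5→0
`a, y` takes the values: (0, 5) → (1, 5) → (1, 4) → (2, 4) → (2, 3) → (3, 3) → (3, 2) → (4, 2) → (4, 1) → (5, 1) → (5, 0)

Answer: 5, 0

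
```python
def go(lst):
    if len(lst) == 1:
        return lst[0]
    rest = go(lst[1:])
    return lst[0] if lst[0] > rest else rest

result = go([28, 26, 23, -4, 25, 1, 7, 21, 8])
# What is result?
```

Recursive max over [28, 26, 23, -4, 25, 1, 7, 21, 8] = 28

Answer: 28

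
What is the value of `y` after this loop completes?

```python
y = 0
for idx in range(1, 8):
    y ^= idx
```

XOR of 1 to 7
`y` takes the values: 0 → 1 → 3 → 0 → 4 → 1 → 7 → 0

Answer: 0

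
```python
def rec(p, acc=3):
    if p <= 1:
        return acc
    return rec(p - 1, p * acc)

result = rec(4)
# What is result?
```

Accumulator trace (n, acc): (4, 3) -> (3, 12) -> (2, 36) -> (1, 72) -> return 72

Answer: 72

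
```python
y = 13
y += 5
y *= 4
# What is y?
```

Trace:
`y = 13` → y = 13
`y += 5` → y = 18
`y *= 4` → y = 72
So y = 72

Answer: 72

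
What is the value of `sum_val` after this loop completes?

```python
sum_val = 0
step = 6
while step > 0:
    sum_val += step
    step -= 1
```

Sum 6 down to 1
`sum_val` takes the values: 0 → 6 → 11 → 15 → 18 → 20 → 21

Answer: 21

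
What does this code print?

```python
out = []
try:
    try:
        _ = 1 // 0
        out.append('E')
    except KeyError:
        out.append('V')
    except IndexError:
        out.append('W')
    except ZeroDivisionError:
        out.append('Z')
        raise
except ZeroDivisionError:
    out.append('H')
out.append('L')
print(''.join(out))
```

Execution trace: 'Z' (inner except ZeroDivisionError) → 'H' (outer except ZeroDivisionError) → 'L' (after the try/except). Output: ZHL

Answer: ZHL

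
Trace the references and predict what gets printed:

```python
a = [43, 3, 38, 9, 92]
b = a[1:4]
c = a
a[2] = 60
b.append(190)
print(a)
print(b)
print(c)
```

Key concept: slice vs alias.
Step by step:
`a = [43, 3, 38, 9, 92]` → a = [43, 3, 38, 9, 92]
`b = a[1:4]` → b = [3, 38, 9]
`c = a` → c = [43, 3, 38, 9, 92] (same object as a)
`a[2] = 60` → a = [43, 3, 60, 9, 92] (same object as c); c = [43, 3, 60, 9, 92] (same object as a)
`b.append(190)` → b = [3, 38, 9, 190]
`print(a)` → prints [43, 3, 60, 9, 92]
`print(b)` → prints [3, 38, 9, 190]
`print(c)` → prints [43, 3, 60, 9, 92]

Answer:
[43, 3, 60, 9, 92]
[3, 38, 9, 190]
[43, 3, 60, 9, 92]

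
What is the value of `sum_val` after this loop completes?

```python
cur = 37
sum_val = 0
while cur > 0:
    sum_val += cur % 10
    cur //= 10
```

Sum digits of 37
`sum_val` takes the values: 0 → 7 → 10

Answer: 10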